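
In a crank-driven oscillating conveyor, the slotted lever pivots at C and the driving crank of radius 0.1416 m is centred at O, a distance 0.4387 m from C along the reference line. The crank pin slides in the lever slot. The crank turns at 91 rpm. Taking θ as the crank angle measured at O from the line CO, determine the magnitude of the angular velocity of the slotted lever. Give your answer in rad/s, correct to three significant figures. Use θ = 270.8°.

0.930

ω = 9.529 rad/s (from 91 rpm).
Crank pin A relative to C: A = (d + r cosθ, r sinθ); lever angle φ = atan2(r sinθ, d + r cosθ).
Differentiating tanφ: φ̇ = rω(d cosθ + r)/(d² + r² + 2dr cosθ).
d² + r² + 2dr cosθ = |CA|² = 0.214243 m²;  d cosθ + r = +0.14773 m.
|ω_lever| = |0.1416·9.529·+0.14773| / 0.214243 = 0.93043 rad/s.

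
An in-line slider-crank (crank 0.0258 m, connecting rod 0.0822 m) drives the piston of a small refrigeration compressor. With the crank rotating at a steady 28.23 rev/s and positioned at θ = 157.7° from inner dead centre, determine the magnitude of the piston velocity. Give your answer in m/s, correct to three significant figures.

ω = 2π·28.2 = 177.4 rad/s
For an in-line slider-crank, x = r cosθ + √(L² − r² sin²θ), so v = −rω sinθ·[1 + r cosθ/√(L² − r² sin²θ)].
With r = 0.0258 m, L = 0.0822 m, θ = 157.7°: √(L² − r² sin²θ) = 0.081615 m.
v = −0.0258·177.4·0.37946·[1 + 0.0258·-0.92521/0.081615] = -1.2286 m/s.
|v| = 1.2286 m/s.

1.23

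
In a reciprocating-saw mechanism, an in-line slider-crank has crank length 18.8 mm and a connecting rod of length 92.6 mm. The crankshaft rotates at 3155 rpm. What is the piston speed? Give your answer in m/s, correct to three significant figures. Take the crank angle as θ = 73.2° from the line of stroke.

6.30

ω = 2π·3155/60 = 330.4 rad/s
For an in-line slider-crank, x = r cosθ + √(L² − r² sin²θ), so v = −rω sinθ·[1 + r cosθ/√(L² − r² sin²θ)].
With r = 0.0188 m, L = 0.0926 m, θ = 73.2°: √(L² − r² sin²θ) = 0.090834 m.
v = −0.0188·330.4·0.95732·[1 + 0.0188·0.28903/0.090834] = -6.302 m/s.
|v| = 6.302 m/s.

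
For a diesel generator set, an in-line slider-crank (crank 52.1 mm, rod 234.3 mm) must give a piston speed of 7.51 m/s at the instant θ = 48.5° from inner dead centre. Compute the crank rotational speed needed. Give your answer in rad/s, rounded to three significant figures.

For an in-line slider-crank, |v_piston| = rω|sinθ|·[1 + r cosθ/√(L² − r² sin²θ)].
With r = 0.0521 m, L = 0.2343 m, θ = 48.5°: the bracketed kinematic factor |dx/dθ| = 0.044851 m.
ω = v/|dx/dθ| = 7.51/0.044851 = 167.44 rad/s.

167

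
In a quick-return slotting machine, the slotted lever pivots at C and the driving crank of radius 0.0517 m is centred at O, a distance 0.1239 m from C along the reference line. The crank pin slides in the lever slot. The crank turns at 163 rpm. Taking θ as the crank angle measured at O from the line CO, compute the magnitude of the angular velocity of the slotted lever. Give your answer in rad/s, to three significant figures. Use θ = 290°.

3.71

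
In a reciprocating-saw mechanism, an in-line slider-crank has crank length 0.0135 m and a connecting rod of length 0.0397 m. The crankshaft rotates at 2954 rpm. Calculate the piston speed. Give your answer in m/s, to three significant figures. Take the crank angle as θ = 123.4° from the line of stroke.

ω = 2π·2954/60 = 309.3 rad/s
For an in-line slider-crank, x = r cosθ + √(L² − r² sin²θ), so v = −rω sinθ·[1 + r cosθ/√(L² − r² sin²θ)].
With r = 0.0135 m, L = 0.0397 m, θ = 123.4°: √(L² − r² sin²θ) = 0.038067 m.
v = −0.0135·309.3·0.83485·[1 + 0.0135·-0.55048/0.038067] = -2.8058 m/s.
|v| = 2.8058 m/s.

2.81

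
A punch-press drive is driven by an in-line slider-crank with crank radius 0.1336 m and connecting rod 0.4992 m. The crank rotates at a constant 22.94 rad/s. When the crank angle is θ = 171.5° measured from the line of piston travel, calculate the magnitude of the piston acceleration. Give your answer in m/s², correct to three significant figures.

51.5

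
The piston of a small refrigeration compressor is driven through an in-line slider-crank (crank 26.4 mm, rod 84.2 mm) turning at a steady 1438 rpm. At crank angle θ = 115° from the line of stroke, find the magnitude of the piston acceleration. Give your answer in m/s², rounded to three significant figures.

ω = 2π·1438/60 = 150.6 rad/s
x(θ) = r cosθ + √(L² − r² sin²θ); with ω constant, a = ω²·d²x/dθ².
d²x/dθ² = −r cosθ − r²(cos2θ)/√u − r⁴ sin²2θ/(4u^{3/2}),  u = L² − r² sin²θ = 0.00651716 m².
Substituting r = 0.0264 m, L = 0.0842 m, θ = 115°: d²x/dθ² = +0.016571 m.
a = ω²·d²x/dθ² = (150.6)²·(+0.016571) = +375.77 m/s²;  |a| = 375.77 m/s².

376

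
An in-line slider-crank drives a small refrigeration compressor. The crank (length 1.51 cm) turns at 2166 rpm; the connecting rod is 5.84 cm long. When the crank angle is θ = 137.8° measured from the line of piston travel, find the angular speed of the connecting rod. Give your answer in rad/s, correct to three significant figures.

ω = 226.8 rad/s (converted from 2166 rpm).
The rod makes angle φ with the slider axis where L sinφ = r sinθ; differentiating, L cosφ·φ̇ = r ω cosθ.
L cosφ = √(L² − r² sin²θ) = 0.057512 m.
|ω_rod| = r ω |cosθ| / √(L² − r² sin²θ) = 0.0151·226.8·0.74080/0.057512 = 44.117 rad/s.

44.1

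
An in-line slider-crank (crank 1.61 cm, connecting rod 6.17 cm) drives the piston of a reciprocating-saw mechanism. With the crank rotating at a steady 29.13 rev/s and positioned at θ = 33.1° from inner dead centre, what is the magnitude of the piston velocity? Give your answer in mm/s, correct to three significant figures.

1960

ω = 2π·29.1 = 183 rad/s
For an in-line slider-crank, x = r cosθ + √(L² − r² sin²θ), so v = −rω sinθ·[1 + r cosθ/√(L² − r² sin²θ)].
With r = 0.0161 m, L = 0.0617 m, θ = 33.1°: √(L² − r² sin²θ) = 0.06107 m.
v = −0.0161·183·0.54610·[1 + 0.0161·0.83772/0.06107] = -1.9646 m/s.
|v| = 1.9646 m/s = 1964.6 mm/s.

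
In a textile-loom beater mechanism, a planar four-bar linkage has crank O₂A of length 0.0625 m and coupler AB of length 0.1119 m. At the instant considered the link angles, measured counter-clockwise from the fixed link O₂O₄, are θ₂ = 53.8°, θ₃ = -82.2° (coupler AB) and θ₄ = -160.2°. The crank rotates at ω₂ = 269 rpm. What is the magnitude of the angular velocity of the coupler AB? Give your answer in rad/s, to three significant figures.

8.99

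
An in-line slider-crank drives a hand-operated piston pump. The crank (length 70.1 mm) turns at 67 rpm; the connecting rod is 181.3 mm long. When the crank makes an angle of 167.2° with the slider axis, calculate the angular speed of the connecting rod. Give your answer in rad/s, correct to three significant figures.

2.66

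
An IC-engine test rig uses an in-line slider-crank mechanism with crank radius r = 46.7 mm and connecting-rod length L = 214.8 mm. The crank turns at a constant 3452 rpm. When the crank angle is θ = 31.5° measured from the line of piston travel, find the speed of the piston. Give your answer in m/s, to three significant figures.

10.5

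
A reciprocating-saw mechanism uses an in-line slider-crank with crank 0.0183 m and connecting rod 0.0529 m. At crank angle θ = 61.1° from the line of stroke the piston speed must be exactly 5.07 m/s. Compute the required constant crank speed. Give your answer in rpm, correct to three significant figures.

2570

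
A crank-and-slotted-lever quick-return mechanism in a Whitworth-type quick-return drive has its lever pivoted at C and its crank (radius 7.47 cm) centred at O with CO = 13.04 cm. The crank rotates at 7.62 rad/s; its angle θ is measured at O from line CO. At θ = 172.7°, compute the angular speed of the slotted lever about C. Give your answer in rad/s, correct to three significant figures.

9.54

ω = 7.62 rad/s
Crank pin A relative to C: A = (d + r cosθ, r sinθ); lever angle φ = atan2(r sinθ, d + r cosθ).
Differentiating tanφ: φ̇ = rω(d cosθ + r)/(d² + r² + 2dr cosθ).
d² + r² + 2dr cosθ = |CA|² = 0.0032604 m²;  d cosθ + r = -0.054643 m.
|ω_lever| = |0.0747·7.62·-0.054643| / 0.0032604 = 9.5398 rad/s.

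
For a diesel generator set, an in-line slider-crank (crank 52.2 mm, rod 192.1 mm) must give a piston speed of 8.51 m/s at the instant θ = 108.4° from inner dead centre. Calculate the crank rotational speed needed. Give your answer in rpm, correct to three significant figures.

1800

For an in-line slider-crank, |v_piston| = rω|sinθ|·[1 + r cosθ/√(L² − r² sin²θ)].
With r = 0.0522 m, L = 0.1921 m, θ = 108.4°: the bracketed kinematic factor |dx/dθ| = 0.045134 m.
ω = v/|dx/dθ| = 8.51/0.045134 = 188.55 rad/s.
N = 60ω/(2π) = 1800.5 rpm.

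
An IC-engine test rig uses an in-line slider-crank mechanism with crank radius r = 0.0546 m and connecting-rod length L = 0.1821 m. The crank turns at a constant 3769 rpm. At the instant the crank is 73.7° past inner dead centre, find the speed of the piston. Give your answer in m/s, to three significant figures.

22.5

ω = 2π·3769/60 = 394.7 rad/s
For an in-line slider-crank, x = r cosθ + √(L² − r² sin²θ), so v = −rω sinθ·[1 + r cosθ/√(L² − r² sin²θ)].
With r = 0.0546 m, L = 0.1821 m, θ = 73.7°: √(L² − r² sin²θ) = 0.1744 m.
v = −0.0546·394.7·0.95981·[1 + 0.0546·0.28067/0.1744] = -22.501 m/s.
|v| = 22.501 m/s.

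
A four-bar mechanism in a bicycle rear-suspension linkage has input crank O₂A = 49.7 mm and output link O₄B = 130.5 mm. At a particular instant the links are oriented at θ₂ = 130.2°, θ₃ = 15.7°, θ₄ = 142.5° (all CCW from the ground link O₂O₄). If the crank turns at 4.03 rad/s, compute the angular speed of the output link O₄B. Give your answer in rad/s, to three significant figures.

1.74

ω₂ = 4.03 rad/s
Differentiating the loop-closure r₂e^{iθ₂}+r₃e^{iθ₃}=r₁+r₄e^{iθ₄} gives r₂ω₂e^{iθ₂}+r₃ω₃e^{iθ₃}=r₄ω₄e^{iθ₄}.
Eliminating the other unknown: ω₄ = r₂ω₂ sin(θ₂−θ₃) / [r₄ sin(θ₄−θ₃)].
Numerator sine = +0.90996; denominator sine = +0.80073.
Result = 0.0497·4.03·(+0.90996) / (0.1305·(+0.80073)) = +1.7442 rad/s; magnitude 1.7442 rad/s.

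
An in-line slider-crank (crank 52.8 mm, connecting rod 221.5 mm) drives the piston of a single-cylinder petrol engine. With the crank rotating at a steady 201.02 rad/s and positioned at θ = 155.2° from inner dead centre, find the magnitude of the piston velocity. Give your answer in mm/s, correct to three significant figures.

ω = 201 rad/s
For an in-line slider-crank, x = r cosθ + √(L² − r² sin²θ), so v = −rω sinθ·[1 + r cosθ/√(L² − r² sin²θ)].
With r = 0.0528 m, L = 0.2215 m, θ = 155.2°: √(L² − r² sin²θ) = 0.22039 m.
v = −0.0528·201·0.41945·[1 + 0.0528·-0.90778/0.22039] = -3.4838 m/s.
|v| = 3.4838 m/s = 3483.8 mm/s.

3480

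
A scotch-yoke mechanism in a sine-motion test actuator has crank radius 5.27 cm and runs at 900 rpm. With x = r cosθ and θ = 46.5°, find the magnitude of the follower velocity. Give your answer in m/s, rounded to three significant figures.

ω = 94.25 rad/s (from 900 rpm).
x = r cosθ ⇒ ẋ = −rω sinθ.
|v| = rω|sinθ| = 0.0527·94.25·|sin 46.5°| = 3.6028 m/s.

3.60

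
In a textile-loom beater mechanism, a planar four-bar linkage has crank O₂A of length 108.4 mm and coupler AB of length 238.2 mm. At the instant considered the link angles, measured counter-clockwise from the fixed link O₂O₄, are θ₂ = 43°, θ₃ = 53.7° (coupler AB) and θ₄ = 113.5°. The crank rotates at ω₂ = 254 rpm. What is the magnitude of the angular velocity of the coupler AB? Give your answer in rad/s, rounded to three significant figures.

ω₂ = 26.6 rad/s (from 254 rpm).
Differentiating the loop-closure r₂e^{iθ₂}+r₃e^{iθ₃}=r₁+r₄e^{iθ₄} gives r₂ω₂e^{iθ₂}+r₃ω₃e^{iθ₃}=r₄ω₄e^{iθ₄}.
Eliminating the other unknown: ω₃ = r₂ω₂ sin(θ₄−θ₂) / [r₃ sin(θ₃−θ₄)].
Numerator sine = +0.94264; denominator sine = -0.86427.
Result = 0.1084·26.6·(+0.94264) / (0.2382·(-0.86427)) = -13.202 rad/s; magnitude 13.202 rad/s.

13.2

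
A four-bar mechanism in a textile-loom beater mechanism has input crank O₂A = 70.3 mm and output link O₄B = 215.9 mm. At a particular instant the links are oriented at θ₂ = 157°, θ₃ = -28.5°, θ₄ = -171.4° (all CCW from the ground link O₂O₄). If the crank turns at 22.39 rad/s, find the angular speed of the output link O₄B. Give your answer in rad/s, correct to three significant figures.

1.16

ω₂ = 22.39 rad/s
Differentiating the loop-closure r₂e^{iθ₂}+r₃e^{iθ₃}=r₁+r₄e^{iθ₄} gives r₂ω₂e^{iθ₂}+r₃ω₃e^{iθ₃}=r₄ω₄e^{iθ₄}.
Eliminating the other unknown: ω₄ = r₂ω₂ sin(θ₂−θ₃) / [r₄ sin(θ₄−θ₃)].
Numerator sine = -0.09585; denominator sine = -0.60321.
Result = 0.0703·22.39·(-0.09585) / (0.2159·(-0.60321)) = +1.1584 rad/s; magnitude 1.1584 rad/s.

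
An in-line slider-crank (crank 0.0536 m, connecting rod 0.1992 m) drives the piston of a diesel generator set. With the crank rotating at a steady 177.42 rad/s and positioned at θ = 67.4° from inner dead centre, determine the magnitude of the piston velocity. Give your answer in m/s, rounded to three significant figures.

9.72

ω = 177.4 rad/s
For an in-line slider-crank, x = r cosθ + √(L² − r² sin²θ), so v = −rω sinθ·[1 + r cosθ/√(L² − r² sin²θ)].
With r = 0.0536 m, L = 0.1992 m, θ = 67.4°: √(L² − r² sin²θ) = 0.19296 m.
v = −0.0536·177.4·0.92321·[1 + 0.0536·0.38430/0.19296] = -9.7167 m/s.
|v| = 9.7167 m/s.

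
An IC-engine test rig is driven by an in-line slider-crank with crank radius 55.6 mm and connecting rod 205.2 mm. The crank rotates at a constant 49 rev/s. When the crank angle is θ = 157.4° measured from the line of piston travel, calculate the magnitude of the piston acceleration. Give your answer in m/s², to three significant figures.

ω = 2π·49 = 307.9 rad/s
x(θ) = r cosθ + √(L² − r² sin²θ); with ω constant, a = ω²·d²x/dθ².
d²x/dθ² = −r cosθ − r²(cos2θ)/√u − r⁴ sin²2θ/(4u^{3/2}),  u = L² − r² sin²θ = 0.0416505 m².
Substituting r = 0.0556 m, L = 0.2052 m, θ = 157.4°: d²x/dθ² = +0.040516 m.
a = ω²·d²x/dθ² = (307.9)²·(+0.040516) = +3840.4 m/s²;  |a| = 3840.4 m/s².

3840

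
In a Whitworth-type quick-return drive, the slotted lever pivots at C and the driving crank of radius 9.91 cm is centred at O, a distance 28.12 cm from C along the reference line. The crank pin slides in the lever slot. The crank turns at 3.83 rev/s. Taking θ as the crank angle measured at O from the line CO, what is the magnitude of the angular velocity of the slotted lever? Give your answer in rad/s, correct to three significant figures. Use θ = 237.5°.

2.10

ω = 24.06 rad/s (from 3.83 rev/s).
Crank pin A relative to C: A = (d + r cosθ, r sinθ); lever angle φ = atan2(r sinθ, d + r cosθ).
Differentiating tanφ: φ̇ = rω(d cosθ + r)/(d² + r² + 2dr cosθ).
d² + r² + 2dr cosθ = |CA|² = 0.0589485 m²;  d cosθ + r = -0.051989 m.
|ω_lever| = |0.0991·24.06·-0.051989| / 0.0589485 = 2.1032 rad/s.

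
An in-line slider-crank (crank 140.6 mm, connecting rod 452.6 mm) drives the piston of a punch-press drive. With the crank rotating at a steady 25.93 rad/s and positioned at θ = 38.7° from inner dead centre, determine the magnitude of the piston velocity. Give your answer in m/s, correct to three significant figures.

ω = 25.93 rad/s
For an in-line slider-crank, x = r cosθ + √(L² − r² sin²θ), so v = −rω sinθ·[1 + r cosθ/√(L² − r² sin²θ)].
With r = 0.1406 m, L = 0.4526 m, θ = 38.7°: √(L² − r² sin²θ) = 0.44398 m.
v = −0.1406·25.93·0.62524·[1 + 0.1406·0.78043/0.44398] = -2.8429 m/s.
|v| = 2.8429 m/s.

2.84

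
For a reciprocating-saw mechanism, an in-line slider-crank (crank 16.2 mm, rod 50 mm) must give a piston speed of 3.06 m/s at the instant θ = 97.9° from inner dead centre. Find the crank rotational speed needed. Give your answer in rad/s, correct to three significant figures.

200

For an in-line slider-crank, |v_piston| = rω|sinθ|·[1 + r cosθ/√(L² − r² sin²θ)].
With r = 0.0162 m, L = 0.05 m, θ = 97.9°: the bracketed kinematic factor |dx/dθ| = 0.015292 m.
ω = v/|dx/dθ| = 3.06/0.015292 = 200.11 rad/s.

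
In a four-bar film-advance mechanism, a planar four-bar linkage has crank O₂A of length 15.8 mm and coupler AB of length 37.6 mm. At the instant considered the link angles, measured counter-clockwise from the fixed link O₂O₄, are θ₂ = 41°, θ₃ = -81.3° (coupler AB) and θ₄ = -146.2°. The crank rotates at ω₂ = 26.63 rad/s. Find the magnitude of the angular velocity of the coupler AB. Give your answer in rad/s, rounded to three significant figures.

1.55

ω₂ = 26.63 rad/s
Differentiating the loop-closure r₂e^{iθ₂}+r₃e^{iθ₃}=r₁+r₄e^{iθ₄} gives r₂ω₂e^{iθ₂}+r₃ω₃e^{iθ₃}=r₄ω₄e^{iθ₄}.
Eliminating the other unknown: ω₃ = r₂ω₂ sin(θ₄−θ₂) / [r₃ sin(θ₃−θ₄)].
Numerator sine = +0.12533; denominator sine = +0.90557.
Result = 0.0158·26.63·(+0.12533) / (0.0376·(+0.90557)) = +1.5488 rad/s; magnitude 1.5488 rad/s.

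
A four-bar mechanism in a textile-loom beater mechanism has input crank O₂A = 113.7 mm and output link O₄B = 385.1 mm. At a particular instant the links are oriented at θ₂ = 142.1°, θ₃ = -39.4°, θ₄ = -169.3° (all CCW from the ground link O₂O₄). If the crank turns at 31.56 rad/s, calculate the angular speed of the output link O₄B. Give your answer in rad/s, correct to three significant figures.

0.318

ω₂ = 31.56 rad/s
Differentiating the loop-closure r₂e^{iθ₂}+r₃e^{iθ₃}=r₁+r₄e^{iθ₄} gives r₂ω₂e^{iθ₂}+r₃ω₃e^{iθ₃}=r₄ω₄e^{iθ₄}.
Eliminating the other unknown: ω₄ = r₂ω₂ sin(θ₂−θ₃) / [r₄ sin(θ₄−θ₃)].
Numerator sine = -0.02618; denominator sine = -0.76717.
Result = 0.1137·31.56·(-0.02618) / (0.3851·(-0.76717)) = +0.31795 rad/s; magnitude 0.31795 rad/s.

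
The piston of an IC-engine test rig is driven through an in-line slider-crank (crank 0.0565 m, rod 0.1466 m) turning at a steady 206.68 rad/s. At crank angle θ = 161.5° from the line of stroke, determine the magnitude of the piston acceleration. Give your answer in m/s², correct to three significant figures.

1530

ω = 206.7 rad/s
x(θ) = r cosθ + √(L² − r² sin²θ); with ω constant, a = ω²·d²x/dθ².
d²x/dθ² = −r cosθ − r²(cos2θ)/√u − r⁴ sin²2θ/(4u^{3/2}),  u = L² − r² sin²θ = 0.0211702 m².
Substituting r = 0.0565 m, L = 0.1466 m, θ = 161.5°: d²x/dθ² = +0.035759 m.
a = ω²·d²x/dθ² = (206.7)²·(+0.035759) = +1527.5 m/s²;  |a| = 1527.5 m/s².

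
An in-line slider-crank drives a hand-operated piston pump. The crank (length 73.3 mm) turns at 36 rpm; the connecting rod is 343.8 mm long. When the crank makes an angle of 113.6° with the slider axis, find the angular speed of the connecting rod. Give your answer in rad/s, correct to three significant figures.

ω = 3.77 rad/s (converted from 36 rpm).
The rod makes angle φ with the slider axis where L sinφ = r sinθ; differentiating, L cosφ·φ̇ = r ω cosθ.
L cosφ = √(L² − r² sin²θ) = 0.33717 m.
|ω_rod| = r ω |cosθ| / √(L² − r² sin²θ) = 0.0733·3.77·0.40035/0.33717 = 0.32811 rad/s.

0.328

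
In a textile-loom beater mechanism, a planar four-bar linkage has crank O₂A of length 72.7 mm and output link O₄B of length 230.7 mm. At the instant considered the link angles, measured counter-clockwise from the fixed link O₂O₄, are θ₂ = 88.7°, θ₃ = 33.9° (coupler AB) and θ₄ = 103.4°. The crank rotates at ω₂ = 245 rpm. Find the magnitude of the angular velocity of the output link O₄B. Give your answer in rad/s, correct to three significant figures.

7.05

ω₂ = 25.66 rad/s (from 245 rpm).
Differentiating the loop-closure r₂e^{iθ₂}+r₃e^{iθ₃}=r₁+r₄e^{iθ₄} gives r₂ω₂e^{iθ₂}+r₃ω₃e^{iθ₃}=r₄ω₄e^{iθ₄}.
Eliminating the other unknown: ω₄ = r₂ω₂ sin(θ₂−θ₃) / [r₄ sin(θ₄−θ₃)].
Numerator sine = +0.81714; denominator sine = +0.93667.
Result = 0.0727·25.66·(+0.81714) / (0.2307·(+0.93667)) = +7.0533 rad/s; magnitude 7.0533 rad/s.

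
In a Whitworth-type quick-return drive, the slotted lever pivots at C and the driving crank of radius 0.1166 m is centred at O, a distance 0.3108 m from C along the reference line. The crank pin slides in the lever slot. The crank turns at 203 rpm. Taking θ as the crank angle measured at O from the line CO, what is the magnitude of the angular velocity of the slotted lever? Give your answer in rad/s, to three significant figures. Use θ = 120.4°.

ω = 21.26 rad/s (from 203 rpm).
Crank pin A relative to C: A = (d + r cosθ, r sinθ); lever angle φ = atan2(r sinθ, d + r cosθ).
Differentiating tanφ: φ̇ = rω(d cosθ + r)/(d² + r² + 2dr cosθ).
d² + r² + 2dr cosθ = |CA|² = 0.0735156 m²;  d cosθ + r = -0.040675 m.
|ω_lever| = |0.1166·21.26·-0.040675| / 0.0735156 = 1.3714 rad/s.

1.37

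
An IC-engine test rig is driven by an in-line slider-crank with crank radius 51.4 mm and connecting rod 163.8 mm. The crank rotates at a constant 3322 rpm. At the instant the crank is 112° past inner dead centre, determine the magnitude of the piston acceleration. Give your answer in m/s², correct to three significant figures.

ω = 2π·3322/60 = 347.9 rad/s
x(θ) = r cosθ + √(L² − r² sin²θ); with ω constant, a = ω²·d²x/dθ².
d²x/dθ² = −r cosθ − r²(cos2θ)/√u − r⁴ sin²2θ/(4u^{3/2}),  u = L² − r² sin²θ = 0.0245592 m².
Substituting r = 0.0514 m, L = 0.1638 m, θ = 112°: d²x/dθ² = +0.031163 m.
a = ω²·d²x/dθ² = (347.9)²·(+0.031163) = +3771.3 m/s²;  |a| = 3771.3 m/s².

3770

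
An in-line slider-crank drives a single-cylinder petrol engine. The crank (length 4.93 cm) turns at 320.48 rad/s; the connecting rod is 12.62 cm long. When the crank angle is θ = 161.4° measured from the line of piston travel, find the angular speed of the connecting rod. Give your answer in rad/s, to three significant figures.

ω = 320.5 rad/s
The rod makes angle φ with the slider axis where L sinφ = r sinθ; differentiating, L cosφ·φ̇ = r ω cosθ.
L cosφ = √(L² − r² sin²θ) = 0.12522 m.
|ω_rod| = r ω |cosθ| / √(L² − r² sin²θ) = 0.0493·320.5·0.94777/0.12522 = 119.59 rad/s.

120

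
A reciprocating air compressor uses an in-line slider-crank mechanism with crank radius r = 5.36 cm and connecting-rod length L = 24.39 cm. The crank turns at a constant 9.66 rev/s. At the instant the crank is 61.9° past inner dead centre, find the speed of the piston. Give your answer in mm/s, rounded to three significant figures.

3170

ω = 2π·9.66 = 60.7 rad/s
For an in-line slider-crank, x = r cosθ + √(L² − r² sin²θ), so v = −rω sinθ·[1 + r cosθ/√(L² − r² sin²θ)].
With r = 0.0536 m, L = 0.2439 m, θ = 61.9°: √(L² − r² sin²θ) = 0.23927 m.
v = −0.0536·60.7·0.88213·[1 + 0.0536·0.47101/0.23927] = -3.1726 m/s.
|v| = 3.1726 m/s = 3172.6 mm/s.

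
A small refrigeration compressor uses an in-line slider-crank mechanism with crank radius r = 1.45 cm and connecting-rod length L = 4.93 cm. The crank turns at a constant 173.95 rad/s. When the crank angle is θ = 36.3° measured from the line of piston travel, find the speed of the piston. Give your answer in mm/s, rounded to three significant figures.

1850

ω = 173.9 rad/s
For an in-line slider-crank, x = r cosθ + √(L² − r² sin²θ), so v = −rω sinθ·[1 + r cosθ/√(L² − r² sin²θ)].
With r = 0.0145 m, L = 0.0493 m, θ = 36.3°: √(L² − r² sin²θ) = 0.048547 m.
v = −0.0145·173.9·0.59201·[1 + 0.0145·0.80593/0.048547] = -1.8527 m/s.
|v| = 1.8527 m/s = 1852.7 mm/s.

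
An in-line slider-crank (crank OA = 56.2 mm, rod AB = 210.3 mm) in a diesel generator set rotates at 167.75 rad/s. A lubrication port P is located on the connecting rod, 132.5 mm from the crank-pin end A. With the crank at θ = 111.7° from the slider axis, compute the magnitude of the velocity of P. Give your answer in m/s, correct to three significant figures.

ω = 167.8 rad/s.  Crank-pin speed |V_A| = rω = 9.4276 m/s, perpendicular to OA.
Rod angle: sinφ = −(r/L) sinθ ⇒ φ = -14.377°; ω_rod = −rω cosθ/√(L²−r²sin²θ) = +17.111 rad/s.
V_P = V_A + ω_rod × AP, with AP = 0.1325 m along the rod.
Components: V_Px = −rω sinθ − a·ω_rod·sinφ = -8.1965 m/s;  V_Py = rω cosθ + a·ω_rod·cosφ = -1.2896 m/s.
|V_P| = √(V_Px² + V_Py²) = 8.2973 m/s.

8.30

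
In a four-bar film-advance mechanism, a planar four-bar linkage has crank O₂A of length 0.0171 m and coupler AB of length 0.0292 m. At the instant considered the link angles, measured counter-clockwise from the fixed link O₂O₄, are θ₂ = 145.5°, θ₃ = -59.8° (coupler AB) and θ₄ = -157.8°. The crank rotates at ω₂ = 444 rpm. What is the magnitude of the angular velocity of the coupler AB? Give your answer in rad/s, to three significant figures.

ω₂ = 46.5 rad/s (from 444 rpm).
Differentiating the loop-closure r₂e^{iθ₂}+r₃e^{iθ₃}=r₁+r₄e^{iθ₄} gives r₂ω₂e^{iθ₂}+r₃ω₃e^{iθ₃}=r₄ω₄e^{iθ₄}.
Eliminating the other unknown: ω₃ = r₂ω₂ sin(θ₄−θ₂) / [r₃ sin(θ₃−θ₄)].
Numerator sine = +0.83581; denominator sine = +0.99027.
Result = 0.0171·46.5·(+0.83581) / (0.0292·(+0.99027)) = +22.981 rad/s; magnitude 22.981 rad/s.

23.0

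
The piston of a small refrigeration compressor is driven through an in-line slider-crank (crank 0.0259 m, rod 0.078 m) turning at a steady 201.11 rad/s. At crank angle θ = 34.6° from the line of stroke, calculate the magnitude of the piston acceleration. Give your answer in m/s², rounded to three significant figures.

997

ω = 201.1 rad/s
x(θ) = r cosθ + √(L² − r² sin²θ); with ω constant, a = ω²·d²x/dθ².
d²x/dθ² = −r cosθ − r²(cos2θ)/√u − r⁴ sin²2θ/(4u^{3/2}),  u = L² − r² sin²θ = 0.0058677 m².
Substituting r = 0.0259 m, L = 0.078 m, θ = 34.6°: d²x/dθ² = -0.024648 m.
a = ω²·d²x/dθ² = (201.1)²·(-0.024648) = -996.88 m/s²;  |a| = 996.88 m/s².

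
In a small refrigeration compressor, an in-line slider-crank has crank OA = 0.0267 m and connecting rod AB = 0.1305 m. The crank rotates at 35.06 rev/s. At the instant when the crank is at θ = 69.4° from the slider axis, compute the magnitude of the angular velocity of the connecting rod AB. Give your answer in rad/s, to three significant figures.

16.2

ω = 220.3 rad/s (converted from 35.06 rev/s).
The rod makes angle φ with the slider axis where L sinφ = r sinθ; differentiating, L cosφ·φ̇ = r ω cosθ.
L cosφ = √(L² − r² sin²θ) = 0.12808 m.
|ω_rod| = r ω |cosθ| / √(L² − r² sin²θ) = 0.0267·220.3·0.35184/0.12808 = 16.157 rad/s.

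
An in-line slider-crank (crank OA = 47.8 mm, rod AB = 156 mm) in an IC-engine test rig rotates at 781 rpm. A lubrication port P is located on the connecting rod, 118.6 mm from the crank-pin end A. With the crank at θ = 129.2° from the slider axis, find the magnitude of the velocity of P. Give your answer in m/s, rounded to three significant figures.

2.64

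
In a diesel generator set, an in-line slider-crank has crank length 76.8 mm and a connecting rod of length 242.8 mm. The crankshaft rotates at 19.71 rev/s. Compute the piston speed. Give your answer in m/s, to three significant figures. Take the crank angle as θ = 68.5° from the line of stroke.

ω = 2π·19.7 = 123.8 rad/s
For an in-line slider-crank, x = r cosθ + √(L² − r² sin²θ), so v = −rω sinθ·[1 + r cosθ/√(L² − r² sin²θ)].
With r = 0.0768 m, L = 0.2428 m, θ = 68.5°: √(L² − r² sin²θ) = 0.23205 m.
v = −0.0768·123.8·0.93042·[1 + 0.0768·0.36650/0.23205] = -9.9226 m/s.
|v| = 9.9226 m/s.

9.92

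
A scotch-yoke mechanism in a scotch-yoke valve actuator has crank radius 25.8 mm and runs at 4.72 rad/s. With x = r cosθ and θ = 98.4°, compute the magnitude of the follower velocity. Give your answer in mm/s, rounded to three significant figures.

ω = 4.72 rad/s
x = r cosθ ⇒ ẋ = −rω sinθ.
|v| = rω|sinθ| = 0.0258·4.72·|sin 98.4°| = 0.12047 m/s = 120.47 mm/s.

120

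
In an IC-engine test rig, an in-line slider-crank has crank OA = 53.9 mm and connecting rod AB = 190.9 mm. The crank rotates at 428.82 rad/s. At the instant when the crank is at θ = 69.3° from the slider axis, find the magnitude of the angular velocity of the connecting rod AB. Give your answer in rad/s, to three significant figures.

ω = 428.8 rad/s
The rod makes angle φ with the slider axis where L sinφ = r sinθ; differentiating, L cosφ·φ̇ = r ω cosθ.
L cosφ = √(L² − r² sin²θ) = 0.18412 m.
|ω_rod| = r ω |cosθ| / √(L² − r² sin²θ) = 0.0539·428.8·0.35347/0.18412 = 44.373 rad/s.

44.4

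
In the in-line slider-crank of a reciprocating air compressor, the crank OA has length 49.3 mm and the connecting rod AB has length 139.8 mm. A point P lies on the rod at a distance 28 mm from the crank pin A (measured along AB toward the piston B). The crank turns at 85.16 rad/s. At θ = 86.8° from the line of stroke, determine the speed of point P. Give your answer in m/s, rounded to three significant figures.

4.21

ω = 85.16 rad/s.  Crank-pin speed |V_A| = rω = 4.1984 m/s, perpendicular to OA.
Rod angle: sinφ = −(r/L) sinθ ⇒ φ = -20.616°; ω_rod = −rω cosθ/√(L²−r²sin²θ) = -1.7911 rad/s.
V_P = V_A + ω_rod × AP, with AP = 0.028 m along the rod.
Components: V_Px = −rω sinθ − a·ω_rod·sinφ = -4.2095 m/s;  V_Py = rω cosθ + a·ω_rod·cosφ = +0.18742 m/s.
|V_P| = √(V_Px² + V_Py²) = 4.2137 m/s.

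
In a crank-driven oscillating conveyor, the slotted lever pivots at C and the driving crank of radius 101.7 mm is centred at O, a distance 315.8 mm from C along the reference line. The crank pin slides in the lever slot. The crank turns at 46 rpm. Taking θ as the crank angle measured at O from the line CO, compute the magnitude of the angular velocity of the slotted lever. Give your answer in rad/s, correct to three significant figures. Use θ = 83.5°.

ω = 4.817 rad/s (from 46 rpm).
Crank pin A relative to C: A = (d + r cosθ, r sinθ); lever angle φ = atan2(r sinθ, d + r cosθ).
Differentiating tanφ: φ̇ = rω(d cosθ + r)/(d² + r² + 2dr cosθ).
d² + r² + 2dr cosθ = |CA|² = 0.117344 m²;  d cosθ + r = +0.13745 m.
|ω_lever| = |0.1017·4.817·+0.13745| / 0.117344 = 0.57384 rad/s.

0.574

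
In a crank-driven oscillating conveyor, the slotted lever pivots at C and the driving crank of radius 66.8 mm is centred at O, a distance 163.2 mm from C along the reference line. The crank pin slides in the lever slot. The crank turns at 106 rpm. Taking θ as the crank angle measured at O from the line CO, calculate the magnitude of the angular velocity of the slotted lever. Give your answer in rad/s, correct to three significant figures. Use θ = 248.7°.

ω = 11.1 rad/s (from 106 rpm).
Crank pin A relative to C: A = (d + r cosθ, r sinθ); lever angle φ = atan2(r sinθ, d + r cosθ).
Differentiating tanφ: φ̇ = rω(d cosθ + r)/(d² + r² + 2dr cosθ).
d² + r² + 2dr cosθ = |CA|² = 0.0231763 m²;  d cosθ + r = +0.0075174 m.
|ω_lever| = |0.0668·11.1·+0.0075174| / 0.0231763 = 0.24051 rad/s.

0.241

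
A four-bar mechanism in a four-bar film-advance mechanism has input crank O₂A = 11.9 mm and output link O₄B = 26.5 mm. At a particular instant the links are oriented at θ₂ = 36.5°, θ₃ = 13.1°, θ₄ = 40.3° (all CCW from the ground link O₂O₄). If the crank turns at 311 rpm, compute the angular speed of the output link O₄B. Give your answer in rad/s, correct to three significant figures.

12.7

ω₂ = 32.57 rad/s (from 311 rpm).
Differentiating the loop-closure r₂e^{iθ₂}+r₃e^{iθ₃}=r₁+r₄e^{iθ₄} gives r₂ω₂e^{iθ₂}+r₃ω₃e^{iθ₃}=r₄ω₄e^{iθ₄}.
Eliminating the other unknown: ω₄ = r₂ω₂ sin(θ₂−θ₃) / [r₄ sin(θ₄−θ₃)].
Numerator sine = +0.39715; denominator sine = +0.45710.
Result = 0.0119·32.57·(+0.39715) / (0.0265·(+0.45710)) = +12.707 rad/s; magnitude 12.707 rad/s.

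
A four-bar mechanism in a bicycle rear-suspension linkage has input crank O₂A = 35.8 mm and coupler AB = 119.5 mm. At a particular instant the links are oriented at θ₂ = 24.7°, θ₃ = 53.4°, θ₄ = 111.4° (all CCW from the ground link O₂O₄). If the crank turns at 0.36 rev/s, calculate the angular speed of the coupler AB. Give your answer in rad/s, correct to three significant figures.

0.798

ω₂ = 2.262 rad/s (from 0.36 rev/s).
Differentiating the loop-closure r₂e^{iθ₂}+r₃e^{iθ₃}=r₁+r₄e^{iθ₄} gives r₂ω₂e^{iθ₂}+r₃ω₃e^{iθ₃}=r₄ω₄e^{iθ₄}.
Eliminating the other unknown: ω₃ = r₂ω₂ sin(θ₄−θ₂) / [r₃ sin(θ₃−θ₄)].
Numerator sine = +0.99834; denominator sine = -0.84805.
Result = 0.0358·2.262·(+0.99834) / (0.1195·(-0.84805)) = -0.79773 rad/s; magnitude 0.79773 rad/s.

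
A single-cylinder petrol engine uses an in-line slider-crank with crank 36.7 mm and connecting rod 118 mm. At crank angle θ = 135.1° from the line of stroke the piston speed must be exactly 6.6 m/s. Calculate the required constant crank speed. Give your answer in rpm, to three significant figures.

3140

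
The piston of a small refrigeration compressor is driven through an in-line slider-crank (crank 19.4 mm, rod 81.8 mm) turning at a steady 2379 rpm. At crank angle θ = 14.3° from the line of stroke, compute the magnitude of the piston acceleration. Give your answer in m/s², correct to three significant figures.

1420

ω = 2π·2379/60 = 249.1 rad/s
x(θ) = r cosθ + √(L² − r² sin²θ); with ω constant, a = ω²·d²x/dθ².
d²x/dθ² = −r cosθ − r²(cos2θ)/√u − r⁴ sin²2θ/(4u^{3/2}),  u = L² − r² sin²θ = 0.00666828 m².
Substituting r = 0.0194 m, L = 0.0818 m, θ = 14.3°: d²x/dθ² = -0.02286 m.
a = ω²·d²x/dθ² = (249.1)²·(-0.02286) = -1418.8 m/s²;  |a| = 1418.8 m/s².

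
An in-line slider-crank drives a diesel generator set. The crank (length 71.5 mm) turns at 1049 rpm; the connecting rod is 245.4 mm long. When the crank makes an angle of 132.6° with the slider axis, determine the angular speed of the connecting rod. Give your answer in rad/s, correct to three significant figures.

ω = 109.9 rad/s (converted from 1049 rpm).
The rod makes angle φ with the slider axis where L sinφ = r sinθ; differentiating, L cosφ·φ̇ = r ω cosθ.
L cosφ = √(L² − r² sin²θ) = 0.23969 m.
|ω_rod| = r ω |cosθ| / √(L² − r² sin²θ) = 0.0715·109.9·0.67688/0.23969 = 22.18 rad/s.

22.2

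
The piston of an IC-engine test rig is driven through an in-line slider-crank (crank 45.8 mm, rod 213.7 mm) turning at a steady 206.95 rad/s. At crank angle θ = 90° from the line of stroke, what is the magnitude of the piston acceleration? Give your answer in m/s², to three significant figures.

430

ω = 206.9 rad/s
x(θ) = r cosθ + √(L² − r² sin²θ); with ω constant, a = ω²·d²x/dθ².
d²x/dθ² = −r cosθ − r²(cos2θ)/√u − r⁴ sin²2θ/(4u^{3/2}),  u = L² − r² sin²θ = 0.0435701 m².
Substituting r = 0.0458 m, L = 0.2137 m, θ = 90°: d²x/dθ² = +0.010049 m.
a = ω²·d²x/dθ² = (206.9)²·(+0.010049) = +430.4 m/s²;  |a| = 430.4 m/s².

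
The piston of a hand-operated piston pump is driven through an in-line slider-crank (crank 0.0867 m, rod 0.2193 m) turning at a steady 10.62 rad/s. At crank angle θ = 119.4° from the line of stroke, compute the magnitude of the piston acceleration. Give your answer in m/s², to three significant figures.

ω = 10.62 rad/s
x(θ) = r cosθ + √(L² − r² sin²θ); with ω constant, a = ω²·d²x/dθ².
d²x/dθ² = −r cosθ − r²(cos2θ)/√u − r⁴ sin²2θ/(4u^{3/2}),  u = L² − r² sin²θ = 0.0423871 m².
Substituting r = 0.0867 m, L = 0.2193 m, θ = 119.4°: d²x/dθ² = +0.060291 m.
a = ω²·d²x/dθ² = (10.62)²·(+0.060291) = +6.7998 m/s²;  |a| = 6.7998 m/s².

6.80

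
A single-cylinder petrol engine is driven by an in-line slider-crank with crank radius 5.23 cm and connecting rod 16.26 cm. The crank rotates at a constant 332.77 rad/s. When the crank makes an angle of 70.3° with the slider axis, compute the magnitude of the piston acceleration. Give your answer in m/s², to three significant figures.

ω = 332.8 rad/s
x(θ) = r cosθ + √(L² − r² sin²θ); with ω constant, a = ω²·d²x/dθ².
d²x/dθ² = −r cosθ − r²(cos2θ)/√u − r⁴ sin²2θ/(4u^{3/2}),  u = L² − r² sin²θ = 0.0240143 m².
Substituting r = 0.0523 m, L = 0.1626 m, θ = 70.3°: d²x/dθ² = -0.0041931 m.
a = ω²·d²x/dθ² = (332.8)²·(-0.0041931) = -464.32 m/s²;  |a| = 464.32 m/s².

464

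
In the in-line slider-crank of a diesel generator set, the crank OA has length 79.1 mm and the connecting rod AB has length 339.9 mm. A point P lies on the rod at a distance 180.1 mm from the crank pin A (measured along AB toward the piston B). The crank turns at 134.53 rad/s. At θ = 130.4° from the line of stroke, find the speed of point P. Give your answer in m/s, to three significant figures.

8.12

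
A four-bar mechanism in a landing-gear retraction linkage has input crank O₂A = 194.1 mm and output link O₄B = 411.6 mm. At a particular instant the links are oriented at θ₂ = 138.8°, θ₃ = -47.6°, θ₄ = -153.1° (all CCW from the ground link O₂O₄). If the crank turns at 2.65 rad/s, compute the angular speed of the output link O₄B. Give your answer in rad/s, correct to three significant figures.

ω₂ = 2.65 rad/s
Differentiating the loop-closure r₂e^{iθ₂}+r₃e^{iθ₃}=r₁+r₄e^{iθ₄} gives r₂ω₂e^{iθ₂}+r₃ω₃e^{iθ₃}=r₄ω₄e^{iθ₄}.
Eliminating the other unknown: ω₄ = r₂ω₂ sin(θ₂−θ₃) / [r₄ sin(θ₄−θ₃)].
Numerator sine = -0.11147; denominator sine = -0.96363.
Result = 0.1941·2.65·(-0.11147) / (0.4116·(-0.96363)) = +0.14456 rad/s; magnitude 0.14456 rad/s.

0.145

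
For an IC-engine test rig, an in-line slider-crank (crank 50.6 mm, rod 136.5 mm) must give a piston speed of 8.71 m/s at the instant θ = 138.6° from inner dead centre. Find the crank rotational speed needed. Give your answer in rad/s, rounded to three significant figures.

For an in-line slider-crank, |v_piston| = rω|sinθ|·[1 + r cosθ/√(L² − r² sin²θ)].
With r = 0.0506 m, L = 0.1365 m, θ = 138.6°: the bracketed kinematic factor |dx/dθ| = 0.023865 m.
ω = v/|dx/dθ| = 8.71/0.023865 = 364.97 rad/s.

365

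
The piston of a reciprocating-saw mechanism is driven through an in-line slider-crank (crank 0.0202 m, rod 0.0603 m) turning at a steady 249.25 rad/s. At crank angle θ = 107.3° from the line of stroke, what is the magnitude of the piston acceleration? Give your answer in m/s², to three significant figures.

ω = 249.2 rad/s
x(θ) = r cosθ + √(L² − r² sin²θ); with ω constant, a = ω²·d²x/dθ².
d²x/dθ² = −r cosθ − r²(cos2θ)/√u − r⁴ sin²2θ/(4u^{3/2}),  u = L² − r² sin²θ = 0.00326413 m².
Substituting r = 0.0202 m, L = 0.0603 m, θ = 107.3°: d²x/dθ² = +0.011814 m.
a = ω²·d²x/dθ² = (249.2)²·(+0.011814) = +733.94 m/s²;  |a| = 733.94 m/s².

734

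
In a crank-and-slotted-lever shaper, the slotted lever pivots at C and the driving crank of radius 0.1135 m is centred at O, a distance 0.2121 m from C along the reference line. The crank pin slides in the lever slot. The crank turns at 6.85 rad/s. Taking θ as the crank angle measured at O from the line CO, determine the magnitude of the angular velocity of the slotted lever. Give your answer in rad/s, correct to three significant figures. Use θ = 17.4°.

2.37

ω = 6.85 rad/s
Crank pin A relative to C: A = (d + r cosθ, r sinθ); lever angle φ = atan2(r sinθ, d + r cosθ).
Differentiating tanφ: φ̇ = rω(d cosθ + r)/(d² + r² + 2dr cosθ).
d² + r² + 2dr cosθ = |CA|² = 0.103812 m²;  d cosθ + r = +0.31589 m.
|ω_lever| = |0.1135·6.85·+0.31589| / 0.103812 = 2.3658 rad/s.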